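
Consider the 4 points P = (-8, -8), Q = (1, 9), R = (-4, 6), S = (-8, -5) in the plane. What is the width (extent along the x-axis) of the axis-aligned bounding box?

9

max x = 1, min x = -8, so width = 9.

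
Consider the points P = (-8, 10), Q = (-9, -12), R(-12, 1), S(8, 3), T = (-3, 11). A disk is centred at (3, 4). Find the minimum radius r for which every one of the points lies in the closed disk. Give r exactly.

The required radius is the distance from (3, 4) to the farthest point.
Squared distances: 157, 400, 234, 26, 85.
Maximum is 400, attained at Q.
r = √400 = 20.

20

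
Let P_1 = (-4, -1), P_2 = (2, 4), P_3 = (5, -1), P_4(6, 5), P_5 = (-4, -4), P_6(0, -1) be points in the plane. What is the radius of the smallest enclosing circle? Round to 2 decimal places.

The minimum enclosing circle of a finite set is fixed by two of the points (as a diameter) or three (as a circumcircle).
The farthest pair is P_4–P_5 with squared distance 181. The circle on this segment as diameter has centre (1, 0.5) and r² = 181/4 = 45.25.
Check P_1: distance² to centre = 27.25 ≤ 45.25, so it lies inside.
All remaining points lie in this disk, and no smaller disk contains both endpoints, so this is the minimum enclosing circle.
r = √(45.25) ≈ 6.73.

6.73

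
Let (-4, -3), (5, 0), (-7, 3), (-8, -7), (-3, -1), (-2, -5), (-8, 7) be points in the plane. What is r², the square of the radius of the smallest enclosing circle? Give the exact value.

11881/169

The minimum enclosing circle is determined by three boundary points: (5, 0), (-8, -7), (-8, 7).
Their circumcentre is (-44/13, 0) with r² = 11881/169.
The farthest remaining point (-2, -5) is at distance² 4549/169 ≤ 11881/169.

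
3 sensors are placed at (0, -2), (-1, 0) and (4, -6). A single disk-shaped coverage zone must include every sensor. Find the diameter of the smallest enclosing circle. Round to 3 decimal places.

Call the three points A, B, C in the order given.
Side lengths²: AB² = 5, AC² = 32, BC² = 61.
Since BC² = 61 ≥ 32 + 5 = 37, the angle opposite BC is not acute, so the smallest enclosing circle has BC as diameter.
Centre = midpoint of BC = (1.5, -3), r² = 61/4 = 15.25.
Diameter = 2r = 2√(15.25) ≈ 7.810.

7.810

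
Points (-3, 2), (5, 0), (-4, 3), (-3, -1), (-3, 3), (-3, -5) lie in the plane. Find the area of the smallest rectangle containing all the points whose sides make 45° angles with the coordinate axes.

78

In coordinates u = x + y, v = x − y the rectangle is axis-aligned; the map (x,y)→(u,v) scales areas by 2.
u-values: -1, 5, -1, -4, 0, -8; range = 5 − (-8) = 13.
v-values: -5, 5, -7, -2, -6, 2; range = 5 − (-7) = 12.
Area = (13 × 12) / 2 = 78.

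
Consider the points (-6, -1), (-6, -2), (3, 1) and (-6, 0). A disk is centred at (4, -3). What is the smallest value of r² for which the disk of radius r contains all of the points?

The required radius is the distance from (4, -3) to the farthest point.
Squared distances: 104, 101, 17, 109.
Maximum is 109, attained at (-6, 0).

109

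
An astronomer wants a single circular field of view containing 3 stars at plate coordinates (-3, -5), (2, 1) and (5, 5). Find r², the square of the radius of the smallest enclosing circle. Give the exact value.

Call the three points A, B, C in the order given.
Side lengths²: AB² = 61, AC² = 164, BC² = 25.
Since AC² = 164 ≥ 61 + 25 = 86, the angle opposite AC is not acute, so the smallest enclosing circle has AC as diameter.
Centre = midpoint of AC = (1, 0), r² = 164/4 = 41.

41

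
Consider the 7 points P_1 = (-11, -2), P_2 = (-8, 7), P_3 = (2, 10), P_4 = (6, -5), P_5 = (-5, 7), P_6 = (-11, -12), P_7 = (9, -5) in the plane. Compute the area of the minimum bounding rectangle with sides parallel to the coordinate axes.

440

x ranges over [-11, 9], width 20.
y ranges over [-12, 10], height 22.
Area = 20 × 22 = 440.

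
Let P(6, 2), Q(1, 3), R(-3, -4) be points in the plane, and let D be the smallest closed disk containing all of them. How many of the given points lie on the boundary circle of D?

Side lengths²: PQ² = 26, PR² = 117, QR² = 65.
Since PR² = 117 ≥ 65 + 26 = 91, the angle opposite PR is not acute, so the smallest enclosing circle has PR as diameter.
Centre = midpoint of PR = (1.5, -1), r² = 117/4 = 29.25.
The points at distance exactly r from the centre are P, R — 2 points.

2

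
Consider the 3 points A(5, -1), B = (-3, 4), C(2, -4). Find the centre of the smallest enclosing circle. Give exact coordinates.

(11/26, 15/26)

Side lengths²: AB² = 89, AC² = 18, BC² = 89.
Since BC² = 89 < 89 + 18 = 107, the triangle is acute, so the smallest enclosing circle is the circumcircle.
Circumcentre = (11/26, 15/26), r² = 7921/338.
Centre = (11/26, 15/26).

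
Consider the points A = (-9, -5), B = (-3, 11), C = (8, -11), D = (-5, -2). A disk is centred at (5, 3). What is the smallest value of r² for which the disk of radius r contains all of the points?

260

The required radius is the distance from (5, 3) to the farthest point.
Squared distances: 260, 128, 205, 125.
Maximum is 260, attained at A.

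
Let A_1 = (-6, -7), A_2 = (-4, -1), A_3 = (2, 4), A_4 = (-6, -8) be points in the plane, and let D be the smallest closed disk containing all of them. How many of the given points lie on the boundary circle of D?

By Welzl's lemma the MEC is supported by two points (diametrically opposite) or three points (on a circumcircle).
The farthest pair is A_3–A_4 with squared distance 208. The circle on this segment as diameter has centre (-2, -2) and r² = 208/4 = 52.
Check A_1: distance² to centre = 41 ≤ 52, so it lies inside.
All remaining points lie in this disk, and no smaller disk contains both endpoints, so this is the minimum enclosing circle.
The points at distance exactly r from the centre are A_3, A_4 — 2 points.

2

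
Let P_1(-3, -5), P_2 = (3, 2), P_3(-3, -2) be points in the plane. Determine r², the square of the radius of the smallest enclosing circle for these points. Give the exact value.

Side lengths²: P_1P_2² = 85, P_1P_3² = 9, P_2P_3² = 52.
Since P_1P_2² = 85 ≥ 52 + 9 = 61, the angle opposite P_1P_2 is not acute, so the smallest enclosing circle has P_1P_2 as diameter.
Centre = midpoint of P_1P_2 = (0, -1.5), r² = 85/4 = 21.25.

21.25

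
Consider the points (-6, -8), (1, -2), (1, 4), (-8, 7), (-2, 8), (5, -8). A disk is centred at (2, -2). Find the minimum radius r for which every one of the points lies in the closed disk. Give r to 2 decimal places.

The required radius is the distance from (2, -2) to the farthest point.
Squared distances: 100, 1, 37, 181, 116, 45.
Maximum is 181, attained at (-8, 7).
r = √181 ≈ 13.45.

13.45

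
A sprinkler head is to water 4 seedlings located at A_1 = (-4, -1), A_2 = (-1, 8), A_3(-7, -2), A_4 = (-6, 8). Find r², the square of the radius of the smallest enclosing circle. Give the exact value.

The minimum enclosing circle of a finite set is fixed by two of the points (as a diameter) or three (as a circumcircle).
The farthest pair is A_2–A_3 with squared distance 136. The circle on this segment as diameter has centre (-4, 3) and r² = 136/4 = 34.
Check A_1: distance² to centre = 16 ≤ 34, so it lies inside.
All remaining points lie in this disk, and no smaller disk contains both endpoints, so this is the minimum enclosing circle.

34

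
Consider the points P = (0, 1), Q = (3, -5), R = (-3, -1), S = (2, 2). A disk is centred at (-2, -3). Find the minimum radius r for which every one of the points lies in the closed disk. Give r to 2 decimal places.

6.40

The required radius is the distance from (-2, -3) to the farthest point.
Squared distances: 20, 29, 5, 41.
Maximum is 41, attained at S.
r = √41 ≈ 6.40.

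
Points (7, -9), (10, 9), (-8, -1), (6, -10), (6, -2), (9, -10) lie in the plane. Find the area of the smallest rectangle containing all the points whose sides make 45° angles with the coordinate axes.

In coordinates u = x + y, v = x − y the rectangle is axis-aligned; the map (x,y)→(u,v) scales areas by 2.
u-values: -2, 19, -9, -4, 4, -1; range = 19 − (-9) = 28.
v-values: 16, 1, -7, 16, 8, 19; range = 19 − (-7) = 26.
Area = (28 × 26) / 2 = 364.

364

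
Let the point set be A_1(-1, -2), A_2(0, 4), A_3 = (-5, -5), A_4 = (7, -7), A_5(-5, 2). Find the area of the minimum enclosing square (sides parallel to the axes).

The bounding box has width 12 and height 11.
An axis-aligned square enclosing the set must have side ≥ max(width, height).
So the minimum side is max(12, 11) = 12.
Area = 12² = 144.

144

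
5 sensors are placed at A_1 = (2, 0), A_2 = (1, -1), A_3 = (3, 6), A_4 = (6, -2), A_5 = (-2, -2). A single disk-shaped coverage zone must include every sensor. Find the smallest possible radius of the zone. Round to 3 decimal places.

By Welzl's lemma the MEC is supported by two points (diametrically opposite) or three points (on a circumcircle).
The minimum enclosing circle is determined by three boundary points: A_3, A_4, A_5.
Their circumcentre is (2, 1.0625) with r² = 25.37890625.
The farthest remaining point A_2 is at distance² 5.25390625 ≤ 25.37890625.
r = √(25.37890625) ≈ 5.038.

5.038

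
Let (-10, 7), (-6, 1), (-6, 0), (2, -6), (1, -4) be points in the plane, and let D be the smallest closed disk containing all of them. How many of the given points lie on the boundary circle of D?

2

The minimum enclosing circle of a finite set is fixed by two of the points (as a diameter) or three (as a circumcircle).
The farthest pair is (-10, 7)–(2, -6) with squared distance 313. The circle on this segment as diameter has centre (-4, 0.5) and r² = 313/4 = 78.25.
Check (-6, 1): distance² to centre = 4.25 ≤ 78.25, so it lies inside.
All remaining points lie in this disk, and no smaller disk contains both endpoints, so this is the minimum enclosing circle.
The points at distance exactly r from the centre are (-10, 7), (2, -6) — 2 points.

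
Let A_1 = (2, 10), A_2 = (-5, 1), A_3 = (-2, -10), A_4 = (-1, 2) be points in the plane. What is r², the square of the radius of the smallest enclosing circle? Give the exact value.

104

The minimum enclosing circle of a finite set is fixed by two of the points (as a diameter) or three (as a circumcircle).
The farthest pair is A_1–A_3 with squared distance 416. The circle on this segment as diameter has centre (0, 0) and r² = 416/4 = 104.
Check A_2: distance² to centre = 26 ≤ 104, so it lies inside.
All remaining points lie in this disk, and no smaller disk contains both endpoints, so this is the minimum enclosing circle.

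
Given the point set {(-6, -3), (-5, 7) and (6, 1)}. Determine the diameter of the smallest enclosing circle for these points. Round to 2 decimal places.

13.73

Call the three points A, B, C in the order given.
Side lengths²: AB² = 101, AC² = 160, BC² = 157.
Since AC² = 160 < 157 + 101 = 258, the triangle is acute, so the smallest enclosing circle is the circumcircle.
Circumcentre = (-49/58, 89/58), r² = 79285/1682.
Diameter = 2r = 2√(79285/1682) ≈ 13.73.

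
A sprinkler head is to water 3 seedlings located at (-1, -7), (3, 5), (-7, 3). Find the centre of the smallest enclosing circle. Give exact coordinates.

(-8/7, -2/7)

Call the three points A, B, C in the order given.
Side lengths²: AB² = 160, AC² = 136, BC² = 104.
Since AB² = 160 < 136 + 104 = 240, the triangle is acute, so the smallest enclosing circle is the circumcircle.
Circumcentre = (-8/7, -2/7), r² = 2210/49.
Centre = (-8/7, -2/7).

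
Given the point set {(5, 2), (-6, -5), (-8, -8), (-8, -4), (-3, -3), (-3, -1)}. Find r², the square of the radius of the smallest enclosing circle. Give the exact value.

A smallest enclosing disk is always determined by at most three of the input points on its boundary.
The farthest pair is (5, 2)–(-8, -8) with squared distance 269. The circle on this segment as diameter has centre (-1.5, -3) and r² = 269/4 = 67.25.
Check (-6, -5): distance² to centre = 24.25 ≤ 67.25, so it lies inside.
All remaining points lie in this disk, and no smaller disk contains both endpoints, so this is the minimum enclosing circle.

67.25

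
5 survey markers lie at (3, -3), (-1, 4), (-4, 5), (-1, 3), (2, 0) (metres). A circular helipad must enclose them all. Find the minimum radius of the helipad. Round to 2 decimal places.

By Welzl's lemma the MEC is supported by two points (diametrically opposite) or three points (on a circumcircle).
The farthest pair is (3, -3)–(-4, 5) with squared distance 113. The circle on this segment as diameter has centre (-0.5, 1) and r² = 113/4 = 28.25.
Check (-1, 4): distance² to centre = 9.25 ≤ 28.25, so it lies inside.
All remaining points lie in this disk, and no smaller disk contains both endpoints, so this is the minimum enclosing circle.
r = √(28.25) ≈ 5.32.

5.32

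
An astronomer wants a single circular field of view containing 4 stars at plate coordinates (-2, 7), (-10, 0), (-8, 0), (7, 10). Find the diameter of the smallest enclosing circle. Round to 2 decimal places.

19.72

The farthest pair is (-10, 0)–(7, 10) with squared distance 389. The circle on this segment as diameter has centre (-1.5, 5) and r² = 389/4 = 97.25.
Check (-2, 7): distance² to centre = 4.25 ≤ 97.25, so it lies inside.
All remaining points lie in this disk, and no smaller disk contains both endpoints, so this is the minimum enclosing circle.
Diameter = 2r = 2√(97.25) ≈ 19.72.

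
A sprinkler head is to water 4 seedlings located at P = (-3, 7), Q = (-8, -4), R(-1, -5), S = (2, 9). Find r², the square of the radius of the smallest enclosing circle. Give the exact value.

The minimum enclosing circle of a finite set is fixed by two of the points (as a diameter) or three (as a circumcircle).
The farthest pair is Q–S with squared distance 269. The circle on this segment as diameter has centre (-3, 2.5) and r² = 269/4 = 67.25.
Check P: distance² to centre = 20.25 ≤ 67.25, so it lies inside.
All remaining points lie in this disk, and no smaller disk contains both endpoints, so this is the minimum enclosing circle.

67.25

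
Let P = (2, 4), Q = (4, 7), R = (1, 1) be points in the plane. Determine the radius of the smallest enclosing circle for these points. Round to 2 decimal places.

3.35

Side lengths²: PQ² = 13, PR² = 10, QR² = 45.
Since QR² = 45 ≥ 13 + 10 = 23, the angle opposite QR is not acute, so the smallest enclosing circle has QR as diameter.
Centre = midpoint of QR = (2.5, 4), r² = 45/4 = 11.25.
r = √(11.25) ≈ 3.35.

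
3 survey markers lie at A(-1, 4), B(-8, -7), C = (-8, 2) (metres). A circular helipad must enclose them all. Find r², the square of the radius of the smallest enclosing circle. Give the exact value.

Side lengths²: AB² = 170, AC² = 53, BC² = 81.
Since AB² = 170 ≥ 81 + 53 = 134, the angle opposite AB is not acute, so the smallest enclosing circle has AB as diameter.
Centre = midpoint of AB = (-4.5, -1.5), r² = 170/4 = 42.5.

42.5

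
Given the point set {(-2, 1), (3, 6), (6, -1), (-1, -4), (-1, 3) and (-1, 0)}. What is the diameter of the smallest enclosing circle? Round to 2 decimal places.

By Welzl's lemma the MEC is supported by two points (diametrically opposite) or three points (on a circumcircle).
The farthest pair is (3, 6)–(-1, -4) with squared distance 116. The circle on this segment as diameter has centre (1, 1) and r² = 116/4 = 29.
Check (-2, 1): distance² to centre = 9 ≤ 29, so it lies inside.
All remaining points lie in this disk, and no smaller disk contains both endpoints, so this is the minimum enclosing circle.
Diameter = 2r = 2√29 ≈ 10.77.

10.77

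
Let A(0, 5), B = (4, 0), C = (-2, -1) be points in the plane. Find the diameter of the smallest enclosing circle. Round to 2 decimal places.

Side lengths²: AB² = 41, AC² = 40, BC² = 37.
Since AB² = 41 < 40 + 37 = 77, the triangle is acute, so the smallest enclosing circle is the circumcircle.
Circumcentre = (23/34, 49/34), r² = 7585/578.
Diameter = 2r = 2√(7585/578) ≈ 7.25.

7.25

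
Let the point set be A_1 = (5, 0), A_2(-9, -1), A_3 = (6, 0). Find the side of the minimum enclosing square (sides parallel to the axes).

15

The bounding box has width 15 and height 1.
An axis-aligned square enclosing the set must have side ≥ max(width, height).
So the minimum side is max(15, 1) = 15.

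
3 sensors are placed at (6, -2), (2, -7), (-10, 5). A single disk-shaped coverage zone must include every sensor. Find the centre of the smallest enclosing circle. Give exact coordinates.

(-43/18, 11/18)

Call the three points A, B, C in the order given.
Side lengths²: AB² = 41, AC² = 305, BC² = 288.
Since AC² = 305 < 288 + 41 = 329, the triangle is acute, so the smallest enclosing circle is the circumcircle.
Circumcentre = (-43/18, 11/18), r² = 12505/162.
Centre = (-43/18, 11/18).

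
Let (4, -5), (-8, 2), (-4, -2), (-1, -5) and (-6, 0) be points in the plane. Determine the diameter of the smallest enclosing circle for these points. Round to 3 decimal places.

The minimum enclosing circle of a finite set is fixed by two of the points (as a diameter) or three (as a circumcircle).
The farthest pair is (4, -5)–(-8, 2) with squared distance 193. The circle on this segment as diameter has centre (-2, -1.5) and r² = 193/4 = 48.25.
Check (-4, -2): distance² to centre = 4.25 ≤ 48.25, so it lies inside.
All remaining points lie in this disk, and no smaller disk contains both endpoints, so this is the minimum enclosing circle.
Diameter = 2r = 2√(48.25) ≈ 13.892.

13.892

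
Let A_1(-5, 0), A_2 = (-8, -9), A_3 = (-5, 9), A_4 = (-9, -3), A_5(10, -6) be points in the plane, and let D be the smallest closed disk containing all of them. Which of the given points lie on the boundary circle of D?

The minimum enclosing circle is determined by three boundary points: A_2, A_3, A_5.
Their circumcentre is (-1/14, -15/14) with r² = 12321/98.
The farthest remaining point A_4 is at distance² 8177/98 ≤ 12321/98.
The points at distance exactly r from the centre are A_2, A_3, A_5 — 3 points.

A_2, A_3, A_5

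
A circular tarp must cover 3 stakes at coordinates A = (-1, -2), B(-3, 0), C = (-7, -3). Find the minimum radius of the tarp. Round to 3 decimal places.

3.041

Side lengths²: AB² = 8, AC² = 37, BC² = 25.
Since AC² = 37 ≥ 25 + 8 = 33, the angle opposite AC is not acute, so the smallest enclosing circle has AC as diameter.
Centre = midpoint of AC = (-4, -2.5), r² = 37/4 = 9.25.
r = √(9.25) ≈ 3.041.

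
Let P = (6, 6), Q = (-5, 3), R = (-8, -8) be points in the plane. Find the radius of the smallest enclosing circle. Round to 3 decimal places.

Side lengths²: PQ² = 130, PR² = 392, QR² = 130.
Since PR² = 392 ≥ 130 + 130 = 260, the angle opposite PR is not acute, so the smallest enclosing circle has PR as diameter.
Centre = midpoint of PR = (-1, -1), r² = 392/4 = 98.
r = √98 ≈ 9.899.

9.899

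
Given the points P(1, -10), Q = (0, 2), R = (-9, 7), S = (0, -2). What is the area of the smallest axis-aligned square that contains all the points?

The bounding box has width 10 and height 17.
An axis-aligned square enclosing the set must have side ≥ max(width, height).
So the minimum side is max(10, 17) = 17.
Area = 17² = 289.

289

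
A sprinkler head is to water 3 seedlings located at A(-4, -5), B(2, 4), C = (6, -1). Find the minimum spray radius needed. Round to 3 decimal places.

5.651

Side lengths²: AB² = 117, AC² = 116, BC² = 41.
Since AB² = 117 < 116 + 41 = 157, the triangle is acute, so the smallest enclosing circle is the circumcircle.
Circumcentre = (4/11, -31/22), r² = 15457/484.
r = √(15457/484) ≈ 5.651.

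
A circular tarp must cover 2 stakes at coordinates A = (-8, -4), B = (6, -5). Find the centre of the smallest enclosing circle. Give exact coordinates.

(-1, -4.5)

The smallest circle enclosing two points has them as diameter endpoints.
Centre = midpoint = (-1, -4.5); r² = |AB|²/4 = 197/4 = 49.25.
Centre = (-1, -4.5).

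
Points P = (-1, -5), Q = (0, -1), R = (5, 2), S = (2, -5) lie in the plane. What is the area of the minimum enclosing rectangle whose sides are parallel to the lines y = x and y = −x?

In coordinates u = x + y, v = x − y the rectangle is axis-aligned; the map (x,y)→(u,v) scales areas by 2.
u-values: -6, -1, 7, -3; range = 7 − (-6) = 13.
v-values: 4, 1, 3, 7; range = 7 − 1 = 6.
Area = (13 × 6) / 2 = 39.

39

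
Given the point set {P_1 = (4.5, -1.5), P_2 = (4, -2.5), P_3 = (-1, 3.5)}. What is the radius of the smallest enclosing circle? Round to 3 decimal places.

3.905

Side lengths²: P_1P_2² = 1.25, P_1P_3² = 55.25, P_2P_3² = 61.
Since P_2P_3² = 61 ≥ 55.25 + 1.25 = 56.5, the angle opposite P_2P_3 is not acute, so the smallest enclosing circle has P_2P_3 as diameter.
Centre = midpoint of P_2P_3 = (1.5, 0.5), r² = 61/4 = 15.25.
r = √(15.25) ≈ 3.905.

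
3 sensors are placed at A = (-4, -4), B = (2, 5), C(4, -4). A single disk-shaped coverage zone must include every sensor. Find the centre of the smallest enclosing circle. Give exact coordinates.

Side lengths²: AB² = 117, AC² = 64, BC² = 85.
Since AB² = 117 < 85 + 64 = 149, the triangle is acute, so the smallest enclosing circle is the circumcircle.
Circumcentre = (0, -1/6), r² = 1105/36.
Centre = (0, -1/6).

(0, -1/6)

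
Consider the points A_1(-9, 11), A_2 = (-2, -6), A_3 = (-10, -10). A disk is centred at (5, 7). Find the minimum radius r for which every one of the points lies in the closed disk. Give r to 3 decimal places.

The required radius is the distance from (5, 7) to the farthest point.
Squared distances: 212, 218, 514.
Maximum is 514, attained at A_3.
r = √514 ≈ 22.672.

22.672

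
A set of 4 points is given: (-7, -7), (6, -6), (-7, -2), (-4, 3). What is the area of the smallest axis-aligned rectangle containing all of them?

x ranges over [-7, 6], width 13.
y ranges over [-7, 3], height 10.
Area = 13 × 10 = 130.

130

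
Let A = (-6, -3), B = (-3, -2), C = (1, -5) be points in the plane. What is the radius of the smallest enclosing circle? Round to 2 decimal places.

3.64

Side lengths²: AB² = 10, AC² = 53, BC² = 25.
Since AC² = 53 ≥ 25 + 10 = 35, the angle opposite AC is not acute, so the smallest enclosing circle has AC as diameter.
Centre = midpoint of AC = (-2.5, -4), r² = 53/4 = 13.25.
r = √(13.25) ≈ 3.64.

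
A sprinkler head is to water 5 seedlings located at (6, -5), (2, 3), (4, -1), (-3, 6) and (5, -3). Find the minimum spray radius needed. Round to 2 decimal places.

7.11

The farthest pair is (6, -5)–(-3, 6) with squared distance 202. The circle on this segment as diameter has centre (1.5, 0.5) and r² = 202/4 = 50.5.
Check (2, 3): distance² to centre = 6.5 ≤ 50.5, so it lies inside.
All remaining points lie in this disk, and no smaller disk contains both endpoints, so this is the minimum enclosing circle.
r = √(50.5) ≈ 7.11.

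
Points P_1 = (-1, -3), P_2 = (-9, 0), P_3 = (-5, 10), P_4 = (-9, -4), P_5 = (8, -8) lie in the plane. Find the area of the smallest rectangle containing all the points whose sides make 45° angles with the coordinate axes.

In coordinates u = x + y, v = x − y the rectangle is axis-aligned; the map (x,y)→(u,v) scales areas by 2.
u-values: -4, -9, 5, -13, 0; range = 5 − (-13) = 18.
v-values: 2, -9, -15, -5, 16; range = 16 − (-15) = 31.
Area = (18 × 31) / 2 = 279.

279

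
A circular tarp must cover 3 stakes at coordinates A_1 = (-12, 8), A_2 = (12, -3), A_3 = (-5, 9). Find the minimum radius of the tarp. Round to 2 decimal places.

13.20

Side lengths²: A_1A_2² = 697, A_1A_3² = 50, A_2A_3² = 433.
Since A_1A_2² = 697 ≥ 433 + 50 = 483, the angle opposite A_1A_2 is not acute, so the smallest enclosing circle has A_1A_2 as diameter.
Centre = midpoint of A_1A_2 = (0, 2.5), r² = 697/4 = 174.25.
r = √(174.25) ≈ 13.20.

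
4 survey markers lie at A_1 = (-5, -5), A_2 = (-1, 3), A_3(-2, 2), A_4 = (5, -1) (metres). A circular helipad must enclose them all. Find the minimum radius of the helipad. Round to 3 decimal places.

5.427

By Welzl's lemma the MEC is supported by two points (diametrically opposite) or three points (on a circumcircle).
The minimum enclosing circle is determined by three boundary points: A_1, A_2, A_4.
Their circumcentre is (-0.25, -2.375) with r² = 29.453125.
The farthest remaining point A_3 is at distance² 22.203125 ≤ 29.453125.
r = √(29.453125) ≈ 5.427.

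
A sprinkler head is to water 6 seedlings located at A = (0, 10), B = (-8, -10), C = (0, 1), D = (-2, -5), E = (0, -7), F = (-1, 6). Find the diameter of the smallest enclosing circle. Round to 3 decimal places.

By Welzl's lemma the MEC is supported by two points (diametrically opposite) or three points (on a circumcircle).
The farthest pair is A–B with squared distance 464. The circle on this segment as diameter has centre (-4, 0) and r² = 464/4 = 116.
Check C: distance² to centre = 17 ≤ 116, so it lies inside.
All remaining points lie in this disk, and no smaller disk contains both endpoints, so this is the minimum enclosing circle.
Diameter = 2r = 2√116 ≈ 21.541.

21.541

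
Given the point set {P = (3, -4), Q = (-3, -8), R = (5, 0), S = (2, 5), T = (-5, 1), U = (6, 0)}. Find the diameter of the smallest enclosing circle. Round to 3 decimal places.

The farthest pair is Q–S with squared distance 194. The circle on this segment as diameter has centre (-0.5, -1.5) and r² = 194/4 = 48.5.
Check P: distance² to centre = 18.5 ≤ 48.5, so it lies inside.
All remaining points lie in this disk, and no smaller disk contains both endpoints, so this is the minimum enclosing circle.
Diameter = 2r = 2√(48.5) ≈ 13.928.

13.928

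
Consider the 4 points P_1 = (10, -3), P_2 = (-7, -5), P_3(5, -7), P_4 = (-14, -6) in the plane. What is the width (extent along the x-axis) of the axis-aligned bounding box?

max x = 10, min x = -14, so width = 24.

24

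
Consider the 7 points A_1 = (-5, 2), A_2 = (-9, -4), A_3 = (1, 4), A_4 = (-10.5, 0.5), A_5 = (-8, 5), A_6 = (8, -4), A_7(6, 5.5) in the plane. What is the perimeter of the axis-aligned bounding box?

56

Width = max x − min x = 8 − (-10.5) = 18.5.
Height = max y − min y = 5.5 − (-4) = 9.5.
Perimeter = 2(18.5 + 9.5) = 56.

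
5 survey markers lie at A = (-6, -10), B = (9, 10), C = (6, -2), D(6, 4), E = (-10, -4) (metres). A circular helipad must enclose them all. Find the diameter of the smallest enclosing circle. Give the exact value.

A smallest enclosing disk is always determined by at most three of the input points on its boundary.
The farthest pair is A–B with squared distance 625. The circle on this segment as diameter has centre (1.5, 0) and r² = 625/4 = 156.25.
Check C: distance² to centre = 24.25 ≤ 156.25, so it lies inside.
All remaining points lie in this disk, and no smaller disk contains both endpoints, so this is the minimum enclosing circle.
Diameter = 2r = 2√(156.25) = 25.

25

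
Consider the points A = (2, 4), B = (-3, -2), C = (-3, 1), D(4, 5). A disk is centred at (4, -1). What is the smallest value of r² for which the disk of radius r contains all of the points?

The required radius is the distance from (4, -1) to the farthest point.
Squared distances: 29, 50, 53, 36.
Maximum is 53, attained at C.

53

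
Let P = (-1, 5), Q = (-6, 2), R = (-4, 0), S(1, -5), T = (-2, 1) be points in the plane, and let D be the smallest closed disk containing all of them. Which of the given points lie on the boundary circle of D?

P, Q, S

By Welzl's lemma the MEC is supported by two points (diametrically opposite) or three points (on a circumcircle).
The minimum enclosing circle is determined by three boundary points: P, Q, S.
Their circumcentre is (-1.25, -0.25) with r² = 27.625.
The farthest remaining point R is at distance² 7.625 ≤ 27.625.
The points at distance exactly r from the centre are P, Q, S — 3 points.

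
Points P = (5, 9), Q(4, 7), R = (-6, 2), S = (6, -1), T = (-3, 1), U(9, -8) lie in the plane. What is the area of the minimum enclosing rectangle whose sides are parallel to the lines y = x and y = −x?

225

In coordinates u = x + y, v = x − y the rectangle is axis-aligned; the map (x,y)→(u,v) scales areas by 2.
u-values: 14, 11, -4, 5, -2, 1; range = 14 − (-4) = 18.
v-values: -4, -3, -8, 7, -4, 17; range = 17 − (-8) = 25.
Area = (18 × 25) / 2 = 225.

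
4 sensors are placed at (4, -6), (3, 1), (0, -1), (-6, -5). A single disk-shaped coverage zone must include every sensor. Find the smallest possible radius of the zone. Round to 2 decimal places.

By Welzl's lemma the MEC is supported by two points (diametrically opposite) or three points (on a circumcircle).
The minimum enclosing circle is determined by three boundary points: (4, -6), (3, 1), (-6, -5).
Their circumcentre is (-35/46, -143/46) with r² = 32825/1058.
The farthest remaining point (0, -1) is at distance² 5317/1058 ≤ 32825/1058.
r = √(32825/1058) ≈ 5.57.

5.57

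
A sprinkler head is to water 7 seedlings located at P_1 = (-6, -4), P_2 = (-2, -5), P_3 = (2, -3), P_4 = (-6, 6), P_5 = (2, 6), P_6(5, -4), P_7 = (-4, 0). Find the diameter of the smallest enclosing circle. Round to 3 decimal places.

14.866

The farthest pair is P_4–P_6 with squared distance 221. The circle on this segment as diameter has centre (-0.5, 1) and r² = 221/4 = 55.25.
Check P_1: distance² to centre = 55.25 ≤ 55.25, so it lies inside.
All remaining points lie in this disk, and no smaller disk contains both endpoints, so this is the minimum enclosing circle.
Diameter = 2r = 2√(55.25) ≈ 14.866.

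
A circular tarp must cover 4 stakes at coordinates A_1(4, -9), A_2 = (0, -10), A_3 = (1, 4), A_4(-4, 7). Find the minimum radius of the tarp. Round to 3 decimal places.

The minimum enclosing circle of a finite set is fixed by two of the points (as a diameter) or three (as a circumcircle).
The minimum enclosing circle is determined by three boundary points: A_1, A_2, A_4.
Their circumcentre is (-1/9, -19/18) with r² = 25925/324.
The farthest remaining point A_3 is at distance² 8681/324 ≤ 25925/324.
r = √(25925/324) ≈ 8.945.

8.945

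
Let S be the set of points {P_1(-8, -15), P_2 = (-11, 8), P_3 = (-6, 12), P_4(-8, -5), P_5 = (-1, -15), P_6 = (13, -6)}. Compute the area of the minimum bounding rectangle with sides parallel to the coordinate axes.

x ranges over [-11, 13], width 24.
y ranges over [-15, 12], height 27.
Area = 24 × 27 = 648.

648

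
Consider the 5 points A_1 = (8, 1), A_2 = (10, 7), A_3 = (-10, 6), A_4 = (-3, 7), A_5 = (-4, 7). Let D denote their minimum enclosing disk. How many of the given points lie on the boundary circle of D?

2

By Welzl's lemma the MEC is supported by two points (diametrically opposite) or three points (on a circumcircle).
The farthest pair is A_2–A_3 with squared distance 401. The circle on this segment as diameter has centre (0, 6.5) and r² = 401/4 = 100.25.
Check A_1: distance² to centre = 94.25 ≤ 100.25, so it lies inside.
All remaining points lie in this disk, and no smaller disk contains both endpoints, so this is the minimum enclosing circle.
The points at distance exactly r from the centre are A_2, A_3 — 2 points.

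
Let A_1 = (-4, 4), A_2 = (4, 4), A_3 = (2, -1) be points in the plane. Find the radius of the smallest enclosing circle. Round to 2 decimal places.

Side lengths²: A_1A_2² = 64, A_1A_3² = 61, A_2A_3² = 29.
Since A_1A_2² = 64 < 61 + 29 = 90, the triangle is acute, so the smallest enclosing circle is the circumcircle.
Circumcentre = (0, 2.7), r² = 17.69.
r = √(17.69) ≈ 4.21.

4.21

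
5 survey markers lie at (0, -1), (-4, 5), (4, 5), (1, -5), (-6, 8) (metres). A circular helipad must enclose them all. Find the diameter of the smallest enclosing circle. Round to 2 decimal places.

14.76

The minimum enclosing circle of a finite set is fixed by two of the points (as a diameter) or three (as a circumcircle).
The farthest pair is (1, -5)–(-6, 8) with squared distance 218. The circle on this segment as diameter has centre (-2.5, 1.5) and r² = 218/4 = 54.5.
Check (0, -1): distance² to centre = 12.5 ≤ 54.5, so it lies inside.
All remaining points lie in this disk, and no smaller disk contains both endpoints, so this is the minimum enclosing circle.
Diameter = 2r = 2√(54.5) ≈ 14.76.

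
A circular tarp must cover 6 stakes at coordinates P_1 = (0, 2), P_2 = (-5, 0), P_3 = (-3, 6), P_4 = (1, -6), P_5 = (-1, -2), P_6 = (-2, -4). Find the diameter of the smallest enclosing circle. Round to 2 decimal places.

The farthest pair is P_3–P_4 with squared distance 160. The circle on this segment as diameter has centre (-1, 0) and r² = 160/4 = 40.
Check P_1: distance² to centre = 5 ≤ 40, so it lies inside.
All remaining points lie in this disk, and no smaller disk contains both endpoints, so this is the minimum enclosing circle.
Diameter = 2r = 2√40 ≈ 12.65.

12.65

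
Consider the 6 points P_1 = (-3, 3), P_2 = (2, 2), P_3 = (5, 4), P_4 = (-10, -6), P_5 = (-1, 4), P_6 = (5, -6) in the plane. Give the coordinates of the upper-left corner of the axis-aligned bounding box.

x-range [-10, 5], y-range [-6, 4].
The upper-left corner is (-10, 4).

(-10, 4)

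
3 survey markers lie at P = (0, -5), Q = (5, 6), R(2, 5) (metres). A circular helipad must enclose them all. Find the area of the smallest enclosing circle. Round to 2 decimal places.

114.67

Side lengths²: PQ² = 146, PR² = 104, QR² = 10.
Since PQ² = 146 ≥ 104 + 10 = 114, the angle opposite PQ is not acute, so the smallest enclosing circle has PQ as diameter.
Centre = midpoint of PQ = (2.5, 0.5), r² = 146/4 = 36.5.
Area = π·r² = π·36.5 ≈ 114.67.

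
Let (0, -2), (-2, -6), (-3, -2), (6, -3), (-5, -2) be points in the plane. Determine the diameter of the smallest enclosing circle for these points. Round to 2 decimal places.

11.05

The farthest pair is (6, -3)–(-5, -2) with squared distance 122. The circle on this segment as diameter has centre (0.5, -2.5) and r² = 122/4 = 30.5.
Check (0, -2): distance² to centre = 0.5 ≤ 30.5, so it lies inside.
All remaining points lie in this disk, and no smaller disk contains both endpoints, so this is the minimum enclosing circle.
Diameter = 2r = 2√(30.5) ≈ 11.05.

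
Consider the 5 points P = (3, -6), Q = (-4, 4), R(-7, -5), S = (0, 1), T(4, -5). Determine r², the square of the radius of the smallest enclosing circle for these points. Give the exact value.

725/18

The minimum enclosing circle is determined by three boundary points: Q, R, T.
Their circumcentre is (-1.5, -11/6) with r² = 725/18.
The farthest remaining point P is at distance² 677/18 ≤ 725/18.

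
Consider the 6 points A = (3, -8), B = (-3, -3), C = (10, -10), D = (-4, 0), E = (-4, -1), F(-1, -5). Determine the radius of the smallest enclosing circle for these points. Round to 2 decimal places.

A smallest enclosing disk is always determined by at most three of the input points on its boundary.
The farthest pair is C–D with squared distance 296. The circle on this segment as diameter has centre (3, -5) and r² = 296/4 = 74.
Check A: distance² to centre = 9 ≤ 74, so it lies inside.
All remaining points lie in this disk, and no smaller disk contains both endpoints, so this is the minimum enclosing circle.
r = √74 ≈ 8.60.

8.60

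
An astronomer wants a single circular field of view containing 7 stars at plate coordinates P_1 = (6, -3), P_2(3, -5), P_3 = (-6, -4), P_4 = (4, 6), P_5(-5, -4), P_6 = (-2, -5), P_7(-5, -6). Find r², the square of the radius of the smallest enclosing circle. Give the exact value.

The minimum enclosing circle of a finite set is fixed by two of the points (as a diameter) or three (as a circumcircle).
The farthest pair is P_4–P_7 with squared distance 225. The circle on this segment as diameter has centre (-0.5, 0) and r² = 225/4 = 56.25.
Check P_1: distance² to centre = 51.25 ≤ 56.25, so it lies inside.
All remaining points lie in this disk, and no smaller disk contains both endpoints, so this is the minimum enclosing circle.

56.25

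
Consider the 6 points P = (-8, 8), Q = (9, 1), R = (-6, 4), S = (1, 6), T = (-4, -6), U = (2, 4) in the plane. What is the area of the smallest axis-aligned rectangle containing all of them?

238

x ranges over [-8, 9], width 17.
y ranges over [-6, 8], height 14.
Area = 17 × 14 = 238.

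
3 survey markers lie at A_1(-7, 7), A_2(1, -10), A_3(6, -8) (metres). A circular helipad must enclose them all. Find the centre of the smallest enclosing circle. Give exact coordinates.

(-0.5, -0.5)

Side lengths²: A_1A_2² = 353, A_1A_3² = 394, A_2A_3² = 29.
Since A_1A_3² = 394 ≥ 353 + 29 = 382, the angle opposite A_1A_3 is not acute, so the smallest enclosing circle has A_1A_3 as diameter.
Centre = midpoint of A_1A_3 = (-0.5, -0.5), r² = 394/4 = 98.5.
Centre = (-0.5, -0.5).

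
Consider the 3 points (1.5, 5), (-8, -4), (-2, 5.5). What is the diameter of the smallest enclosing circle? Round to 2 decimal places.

Call the three points A, B, C in the order given.
Side lengths²: AB² = 171.25, AC² = 12.5, BC² = 126.25.
Since AB² = 171.25 ≥ 126.25 + 12.5 = 138.75, the angle opposite AB is not acute, so the smallest enclosing circle has AB as diameter.
Centre = midpoint of AB = (-3.25, 0.5), r² = 171.25/4 = 42.8125.
Diameter = 2r = 2√(42.8125) ≈ 13.09.

13.09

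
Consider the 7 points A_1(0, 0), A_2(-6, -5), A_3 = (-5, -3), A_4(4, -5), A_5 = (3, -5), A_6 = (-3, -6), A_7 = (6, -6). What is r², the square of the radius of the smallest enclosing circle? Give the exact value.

The farthest pair is A_2–A_7 with squared distance 145. The circle on this segment as diameter has centre (0, -5.5) and r² = 145/4 = 36.25.
Check A_1: distance² to centre = 30.25 ≤ 36.25, so it lies inside.
All remaining points lie in this disk, and no smaller disk contains both endpoints, so this is the minimum enclosing circle.

36.25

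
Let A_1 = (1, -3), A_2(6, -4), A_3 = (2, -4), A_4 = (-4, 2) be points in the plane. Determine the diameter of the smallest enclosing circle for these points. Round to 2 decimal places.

The minimum enclosing circle of a finite set is fixed by two of the points (as a diameter) or three (as a circumcircle).
The farthest pair is A_2–A_4 with squared distance 136. The circle on this segment as diameter has centre (1, -1) and r² = 136/4 = 34.
Check A_1: distance² to centre = 4 ≤ 34, so it lies inside.
All remaining points lie in this disk, and no smaller disk contains both endpoints, so this is the minimum enclosing circle.
Diameter = 2r = 2√34 ≈ 11.66.

11.66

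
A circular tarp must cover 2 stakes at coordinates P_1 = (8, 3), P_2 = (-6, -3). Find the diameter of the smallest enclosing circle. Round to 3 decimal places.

The smallest circle enclosing two points has them as diameter endpoints.
Centre = midpoint = (1, 0); r² = |P_1P_2|²/4 = 232/4 = 58.
Diameter = 2r = 2√58 ≈ 15.232.

15.232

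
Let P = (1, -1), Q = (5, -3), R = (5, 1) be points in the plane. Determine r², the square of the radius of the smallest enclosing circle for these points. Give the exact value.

Side lengths²: PQ² = 20, PR² = 20, QR² = 16.
Since PR² = 20 < 20 + 16 = 36, the triangle is acute, so the smallest enclosing circle is the circumcircle.
Circumcentre = (3.5, -1), r² = 6.25.

6.25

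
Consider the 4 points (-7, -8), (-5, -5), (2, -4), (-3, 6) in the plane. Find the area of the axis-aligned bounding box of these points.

126

x ranges over [-7, 2], width 9.
y ranges over [-8, 6], height 14.
Area = 9 × 14 = 126.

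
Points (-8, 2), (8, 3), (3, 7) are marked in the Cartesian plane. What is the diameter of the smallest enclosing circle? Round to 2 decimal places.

16.03

Call the three points A, B, C in the order given.
Side lengths²: AB² = 257, AC² = 146, BC² = 41.
Since AB² = 257 ≥ 146 + 41 = 187, the angle opposite AB is not acute, so the smallest enclosing circle has AB as diameter.
Centre = midpoint of AB = (0, 2.5), r² = 257/4 = 64.25.
Diameter = 2r = 2√(64.25) ≈ 16.03.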